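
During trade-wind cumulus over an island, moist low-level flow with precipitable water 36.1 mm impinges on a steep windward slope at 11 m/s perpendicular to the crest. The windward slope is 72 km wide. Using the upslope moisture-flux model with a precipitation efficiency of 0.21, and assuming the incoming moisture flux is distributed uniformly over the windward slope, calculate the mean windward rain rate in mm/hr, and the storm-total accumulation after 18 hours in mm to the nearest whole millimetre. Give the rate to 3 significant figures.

Incoming column moisture flux per unit ridge length: F = V × PW = 11 × 36.1 = 397.1 mm·m/s.
Spread over the 72 km slope with efficiency ε = 0.21: R = ε·F/W = 0.21 × 397.1 / 72000 m = 1.158e-03 mm/s.
R = 1.158e-03 × 3600 = 4.17 mm/hr.
Over 18 h: total = 4.17 × 18 = 75.06 ≈ 75 mm.

R ≈ 4.17 mm/hr; total ≈ 75 mm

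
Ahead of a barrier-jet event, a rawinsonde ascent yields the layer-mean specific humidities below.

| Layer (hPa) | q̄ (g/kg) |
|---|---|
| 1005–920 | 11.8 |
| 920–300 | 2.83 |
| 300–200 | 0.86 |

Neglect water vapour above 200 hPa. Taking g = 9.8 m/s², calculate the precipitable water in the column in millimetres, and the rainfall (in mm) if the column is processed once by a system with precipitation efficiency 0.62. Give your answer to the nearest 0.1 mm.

Precipitable water is the column-integrated vapour mass per unit area: PW = (1/g) Σ q̄ Δp, with q in kg/kg and Δp in Pa (1 kg/m² of water = 1 mm).
Layer 1005–920 hPa: Δp = 85 hPa = 8500 Pa, q̄ = 0.0118 kg/kg → 0.0118 × 8500 / 9.8 = 10.23 mm
Layer 920–300 hPa: Δp = 620 hPa = 62000 Pa, q̄ = 0.00283 kg/kg → 0.00283 × 62000 / 9.8 = 17.90 mm
Layer 300–200 hPa: Δp = 100 hPa = 10000 Pa, q̄ = 0.00086 kg/kg → 0.00086 × 10000 / 9.8 = 0.88 mm
PW = 10.23 + 17.90 + 0.88 = 29.01 ≈ 29.0 mm.
Rainfall = ε × PW = 0.62 × 29.0 = 18.0 mm.

PW ≈ 29.0 mm; rainfall ≈ 18.0 mm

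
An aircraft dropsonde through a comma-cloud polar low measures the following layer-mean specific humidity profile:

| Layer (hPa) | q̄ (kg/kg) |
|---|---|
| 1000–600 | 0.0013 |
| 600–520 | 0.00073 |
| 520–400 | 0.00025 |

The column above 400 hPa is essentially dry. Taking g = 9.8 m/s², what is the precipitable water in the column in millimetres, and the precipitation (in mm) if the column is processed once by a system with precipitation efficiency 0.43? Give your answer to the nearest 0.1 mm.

PW ≈ 6.2 mm; precipitation ≈ 2.7 mm

Precipitable water is the column-integrated vapour mass per unit area: PW = (1/g) Σ q̄ Δp, with q in kg/kg and Δp in Pa (1 kg/m² of water = 1 mm).
Layer 1000–600 hPa: Δp = 400 hPa = 40000 Pa, q̄ = 0.0013 kg/kg → 0.0013 × 40000 / 9.8 = 5.31 mm
Layer 600–520 hPa: Δp = 80 hPa = 8000 Pa, q̄ = 0.00073 kg/kg → 0.00073 × 8000 / 9.8 = 0.60 mm
Layer 520–400 hPa: Δp = 120 hPa = 12000 Pa, q̄ = 0.00025 kg/kg → 0.00025 × 12000 / 9.8 = 0.31 mm
PW = 5.31 + 0.60 + 0.31 = 6.22 ≈ 6.2 mm.
Precipitation = ε × PW = 0.43 × 6.2 = 2.7 mm.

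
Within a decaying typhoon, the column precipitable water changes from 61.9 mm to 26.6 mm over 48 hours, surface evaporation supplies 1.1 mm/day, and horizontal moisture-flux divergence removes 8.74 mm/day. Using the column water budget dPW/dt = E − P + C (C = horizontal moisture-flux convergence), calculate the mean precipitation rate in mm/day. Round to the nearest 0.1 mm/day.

dPW/dt = (26.6 − 61.9) mm / (48/24 day) = -17.650 mm/day.
P = E + C − dPW/dt = 1.1 + (-8.74) − (-17.650) = 10.0 mm/day.

P ≈ 10.0 mm/day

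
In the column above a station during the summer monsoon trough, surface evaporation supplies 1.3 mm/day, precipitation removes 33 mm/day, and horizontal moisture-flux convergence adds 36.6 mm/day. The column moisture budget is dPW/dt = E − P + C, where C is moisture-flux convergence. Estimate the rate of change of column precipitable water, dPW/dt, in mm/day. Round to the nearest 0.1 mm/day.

dPW/dt ≈ 4.9 mm/day

dPW/dt = E − P + C = 1.3 − 33 + (36.6) = 4.9 mm/day.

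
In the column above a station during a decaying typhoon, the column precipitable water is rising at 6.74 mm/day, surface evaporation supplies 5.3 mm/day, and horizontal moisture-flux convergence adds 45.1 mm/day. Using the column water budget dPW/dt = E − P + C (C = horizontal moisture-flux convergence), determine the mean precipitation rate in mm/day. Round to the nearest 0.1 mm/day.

dPW/dt = +6.74 mm/day.
P = E + C − dPW/dt = 5.3 + (45.1) − (+6.74) = 43.7 mm/day.

P ≈ 43.7 mm/day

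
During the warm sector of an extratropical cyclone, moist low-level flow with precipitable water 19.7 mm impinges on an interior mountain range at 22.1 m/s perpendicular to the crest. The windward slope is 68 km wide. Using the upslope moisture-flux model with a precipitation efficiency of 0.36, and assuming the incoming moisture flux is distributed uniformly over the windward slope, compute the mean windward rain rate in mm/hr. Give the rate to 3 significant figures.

R ≈ 8.30 mm/hr

Incoming column moisture flux per unit ridge length: F = V × PW = 22.1 × 19.7 = 435.37 mm·m/s.
Spread over the 68 km slope with efficiency ε = 0.36: R = ε·F/W = 0.36 × 435.37 / 68000 m = 2.305e-03 mm/s.
R = 2.305e-03 × 3600 = 8.30 mm/hr.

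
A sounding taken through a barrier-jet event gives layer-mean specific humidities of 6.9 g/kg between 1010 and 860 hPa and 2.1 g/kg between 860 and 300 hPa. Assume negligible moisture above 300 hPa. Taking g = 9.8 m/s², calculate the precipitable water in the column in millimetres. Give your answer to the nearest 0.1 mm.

Precipitable water is the column-integrated vapour mass per unit area: PW = (1/g) Σ q̄ Δp, with q in kg/kg and Δp in Pa (1 kg/m² of water = 1 mm).
Layer 1010–860 hPa: Δp = 150 hPa = 15000 Pa, q̄ = 0.0069 kg/kg → 0.0069 × 15000 / 9.8 = 10.56 mm
Layer 860–300 hPa: Δp = 560 hPa = 56000 Pa, q̄ = 0.0021 kg/kg → 0.0021 × 56000 / 9.8 = 12.00 mm
PW = 10.56 + 12.00 = 22.56 ≈ 22.6 mm.

PW ≈ 22.6 mm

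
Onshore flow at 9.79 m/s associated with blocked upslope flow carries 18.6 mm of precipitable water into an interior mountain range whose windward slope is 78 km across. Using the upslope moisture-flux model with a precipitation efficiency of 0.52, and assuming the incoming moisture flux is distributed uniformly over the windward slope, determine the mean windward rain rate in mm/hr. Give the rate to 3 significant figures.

Incoming column moisture flux per unit ridge length: F = V × PW = 9.79 × 18.6 = 182.094 mm·m/s.
Spread over the 78 km slope with efficiency ε = 0.52: R = ε·F/W = 0.52 × 182.094 / 78000 m = 1.214e-03 mm/s.
R = 1.214e-03 × 3600 = 4.37 mm/hr.

R ≈ 4.37 mm/hr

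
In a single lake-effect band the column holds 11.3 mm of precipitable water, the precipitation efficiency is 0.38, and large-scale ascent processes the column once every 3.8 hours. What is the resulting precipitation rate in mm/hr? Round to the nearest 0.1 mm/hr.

R ≈ 1.1 mm/hr

Each overturning extracts ε × PW = 0.38 × 11.3 = 4.294 mm.
Rate = ε·PW / τ = 4.294 / 3.8 h = 1.1 mm/hr.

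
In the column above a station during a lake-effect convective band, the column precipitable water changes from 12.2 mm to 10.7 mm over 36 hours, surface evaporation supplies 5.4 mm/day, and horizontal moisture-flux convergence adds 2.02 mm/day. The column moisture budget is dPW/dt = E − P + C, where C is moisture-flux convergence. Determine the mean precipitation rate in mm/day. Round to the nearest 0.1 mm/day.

P ≈ 8.4 mm/day

dPW/dt = (10.7 − 12.2) mm / (36/24 day) = -1.000 mm/day.
P = E + C − dPW/dt = 5.4 + (2.02) − (-1.000) = 8.4 mm/day.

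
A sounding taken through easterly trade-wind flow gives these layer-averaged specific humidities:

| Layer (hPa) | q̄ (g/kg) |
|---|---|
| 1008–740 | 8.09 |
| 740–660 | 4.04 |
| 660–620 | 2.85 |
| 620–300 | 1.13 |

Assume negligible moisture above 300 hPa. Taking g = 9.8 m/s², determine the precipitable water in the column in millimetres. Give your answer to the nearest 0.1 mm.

PW ≈ 30.3 mm

Precipitable water is the column-integrated vapour mass per unit area: PW = (1/g) Σ q̄ Δp, with q in kg/kg and Δp in Pa (1 kg/m² of water = 1 mm).
Layer 1008–740 hPa: Δp = 268 hPa = 26800 Pa, q̄ = 0.00809 kg/kg → 0.00809 × 26800 / 9.8 = 22.12 mm
Layer 740–660 hPa: Δp = 80 hPa = 8000 Pa, q̄ = 0.00404 kg/kg → 0.00404 × 8000 / 9.8 = 3.30 mm
Layer 660–620 hPa: Δp = 40 hPa = 4000 Pa, q̄ = 0.00285 kg/kg → 0.00285 × 4000 / 9.8 = 1.16 mm
Layer 620–300 hPa: Δp = 320 hPa = 32000 Pa, q̄ = 0.00113 kg/kg → 0.00113 × 32000 / 9.8 = 3.69 mm
PW = 22.12 + 3.30 + 1.16 + 3.69 = 30.27 ≈ 30.3 mm.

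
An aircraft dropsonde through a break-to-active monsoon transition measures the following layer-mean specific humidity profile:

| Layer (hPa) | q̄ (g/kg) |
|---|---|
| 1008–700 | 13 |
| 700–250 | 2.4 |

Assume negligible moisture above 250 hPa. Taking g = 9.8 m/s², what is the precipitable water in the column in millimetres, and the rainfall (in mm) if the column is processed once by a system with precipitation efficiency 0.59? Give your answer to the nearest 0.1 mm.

PW ≈ 51.9 mm; rainfall ≈ 30.6 mm

Precipitable water is the column-integrated vapour mass per unit area: PW = (1/g) Σ q̄ Δp, with q in kg/kg and Δp in Pa (1 kg/m² of water = 1 mm).
Layer 1008–700 hPa: Δp = 308 hPa = 30800 Pa, q̄ = 0.013 kg/kg → 0.013 × 30800 / 9.8 = 40.86 mm
Layer 700–250 hPa: Δp = 450 hPa = 45000 Pa, q̄ = 0.0024 kg/kg → 0.0024 × 45000 / 9.8 = 11.02 mm
PW = 40.86 + 11.02 = 51.88 ≈ 51.9 mm.
Rainfall = ε × PW = 0.59 × 51.9 = 30.6 mm.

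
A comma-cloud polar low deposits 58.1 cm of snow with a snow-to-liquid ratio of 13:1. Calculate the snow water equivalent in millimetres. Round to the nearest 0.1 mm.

SWE = snow depth / ratio = 58.1 cm / 13 = 4.469 cm = 44.7 mm.

SWE ≈ 44.7 mm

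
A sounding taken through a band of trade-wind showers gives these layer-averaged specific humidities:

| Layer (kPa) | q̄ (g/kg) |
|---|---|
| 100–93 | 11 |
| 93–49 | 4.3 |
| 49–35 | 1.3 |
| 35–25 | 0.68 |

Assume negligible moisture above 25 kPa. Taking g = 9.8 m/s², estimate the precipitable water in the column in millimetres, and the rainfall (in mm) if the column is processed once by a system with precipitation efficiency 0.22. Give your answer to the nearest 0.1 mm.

PW ≈ 29.7 mm; rainfall ≈ 6.5 mm

Precipitable water is the column-integrated vapour mass per unit area: PW = (1/g) Σ q̄ Δp, with q in kg/kg and Δp in Pa (1 kg/m² of water = 1 mm).
Layer 100–93 kPa: Δp = 70 hPa = 7000 Pa, q̄ = 0.011 kg/kg → 0.011 × 7000 / 9.8 = 7.86 mm
Layer 93–49 kPa: Δp = 440 hPa = 44000 Pa, q̄ = 0.0043 kg/kg → 0.0043 × 44000 / 9.8 = 19.31 mm
Layer 49–35 kPa: Δp = 140 hPa = 14000 Pa, q̄ = 0.0013 kg/kg → 0.0013 × 14000 / 9.8 = 1.86 mm
Layer 35–25 kPa: Δp = 100 hPa = 10000 Pa, q̄ = 0.00068 kg/kg → 0.00068 × 10000 / 9.8 = 0.69 mm
PW = 7.86 + 19.31 + 1.86 + 0.69 = 29.72 ≈ 29.7 mm.
Rainfall = ε × PW = 0.22 × 29.7 = 6.5 mm.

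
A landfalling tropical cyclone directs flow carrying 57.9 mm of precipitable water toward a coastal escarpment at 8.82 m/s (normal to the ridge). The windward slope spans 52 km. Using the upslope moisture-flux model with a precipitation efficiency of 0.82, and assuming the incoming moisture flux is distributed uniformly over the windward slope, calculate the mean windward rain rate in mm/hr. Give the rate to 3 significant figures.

Incoming column moisture flux per unit ridge length: F = V × PW = 8.82 × 57.9 = 510.678 mm·m/s.
Spread over the 52 km slope with efficiency ε = 0.82: R = ε·F/W = 0.82 × 510.678 / 52000 m = 8.053e-03 mm/s.
R = 8.053e-03 × 3600 = 29.0 mm/hr.

R ≈ 29.0 mm/hr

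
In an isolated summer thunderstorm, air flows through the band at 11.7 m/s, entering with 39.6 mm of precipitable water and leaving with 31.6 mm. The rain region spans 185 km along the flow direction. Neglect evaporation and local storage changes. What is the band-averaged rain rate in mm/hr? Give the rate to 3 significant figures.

Column moisture flux per unit crosswind length is F = V × PW.
Inflow: F_in = 11.7 × 39.6 = 463.32 mm·m/s
Outflow: F_out = 11.7 × 31.6 = 369.72 mm·m/s
Steady-state rate R = (F_in − F_out)/L = (463.32 − 369.72) / 185000 m = 5.059e-04 mm/s.
R = 5.059e-04 × 3600 = 1.82 mm/hr.

R ≈ 1.82 mm/hr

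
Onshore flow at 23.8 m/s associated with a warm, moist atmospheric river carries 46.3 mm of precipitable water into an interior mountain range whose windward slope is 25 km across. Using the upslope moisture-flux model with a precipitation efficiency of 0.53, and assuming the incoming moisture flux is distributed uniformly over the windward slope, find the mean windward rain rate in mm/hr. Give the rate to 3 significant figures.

Incoming column moisture flux per unit ridge length: F = V × PW = 23.8 × 46.3 = 1101.94 mm·m/s.
Spread over the 25 km slope with efficiency ε = 0.53: R = ε·F/W = 0.53 × 1101.94 / 25000 m = 2.336e-02 mm/s.
R = 2.336e-02 × 3600 = 84.1 mm/hr.

R ≈ 84.1 mm/hr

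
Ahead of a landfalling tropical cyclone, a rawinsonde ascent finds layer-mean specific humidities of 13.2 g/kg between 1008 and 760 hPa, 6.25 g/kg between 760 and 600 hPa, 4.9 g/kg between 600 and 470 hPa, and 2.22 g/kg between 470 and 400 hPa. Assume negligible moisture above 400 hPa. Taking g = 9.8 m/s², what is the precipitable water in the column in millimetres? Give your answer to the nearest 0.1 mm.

PW ≈ 51.7 mm

Precipitable water is the column-integrated vapour mass per unit area: PW = (1/g) Σ q̄ Δp, with q in kg/kg and Δp in Pa (1 kg/m² of water = 1 mm).
Layer 1008–760 hPa: Δp = 248 hPa = 24800 Pa, q̄ = 0.0132 kg/kg → 0.0132 × 24800 / 9.8 = 33.40 mm
Layer 760–600 hPa: Δp = 160 hPa = 16000 Pa, q̄ = 0.00625 kg/kg → 0.00625 × 16000 / 9.8 = 10.20 mm
Layer 600–470 hPa: Δp = 130 hPa = 13000 Pa, q̄ = 0.0049 kg/kg → 0.0049 × 13000 / 9.8 = 6.50 mm
Layer 470–400 hPa: Δp = 70 hPa = 7000 Pa, q̄ = 0.00222 kg/kg → 0.00222 × 7000 / 9.8 = 1.59 mm
PW = 33.40 + 10.20 + 6.50 + 1.59 = 51.69 ≈ 51.7 mm.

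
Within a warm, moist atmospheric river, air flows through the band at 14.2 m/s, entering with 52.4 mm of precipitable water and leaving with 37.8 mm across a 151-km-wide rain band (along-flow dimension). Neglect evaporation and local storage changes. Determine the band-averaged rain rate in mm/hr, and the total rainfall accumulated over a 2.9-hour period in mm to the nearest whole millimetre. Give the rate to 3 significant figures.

R ≈ 4.94 mm/hr; total ≈ 14 mm

Column moisture flux per unit crosswind length is F = V × PW.
Inflow: F_in = 14.2 × 52.4 = 744.08 mm·m/s
Outflow: F_out = 14.2 × 37.8 = 536.76 mm·m/s
Steady-state rate R = (F_in − F_out)/L = (744.08 − 536.76) / 151000 m = 1.373e-03 mm/s.
R = 1.373e-03 × 3600 = 4.94 mm/hr.
Over 2.9 h: total = 4.94 × 2.9 = 14.326 ≈ 14 mm.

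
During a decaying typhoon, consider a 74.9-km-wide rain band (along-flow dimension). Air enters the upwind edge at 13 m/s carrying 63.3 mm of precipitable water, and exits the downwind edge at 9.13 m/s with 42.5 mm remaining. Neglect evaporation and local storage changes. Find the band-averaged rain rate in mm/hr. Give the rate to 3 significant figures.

Column moisture flux per unit crosswind length is F = V × PW.
Inflow: F_in = 13 × 63.3 = 822.9 mm·m/s
Outflow: F_out = 9.13 × 42.5 = 388.025 mm·m/s
Steady-state rate R = (F_in − F_out)/L = (822.9 − 388.025) / 74900 m = 5.806e-03 mm/s.
R = 5.806e-03 × 3600 = 20.9 mm/hr.

R ≈ 20.9 mm/hr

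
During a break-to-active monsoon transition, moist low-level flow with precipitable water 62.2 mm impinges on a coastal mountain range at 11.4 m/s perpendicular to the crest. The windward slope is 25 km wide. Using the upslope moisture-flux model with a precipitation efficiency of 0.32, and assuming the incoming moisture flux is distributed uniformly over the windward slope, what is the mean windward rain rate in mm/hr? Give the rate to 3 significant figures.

R ≈ 32.7 mm/hr

Incoming column moisture flux per unit ridge length: F = V × PW = 11.4 × 62.2 = 709.08 mm·m/s.
Spread over the 25 km slope with efficiency ε = 0.32: R = ε·F/W = 0.32 × 709.08 / 25000 m = 9.076e-03 mm/s.
R = 9.076e-03 × 3600 = 32.7 mm/hr.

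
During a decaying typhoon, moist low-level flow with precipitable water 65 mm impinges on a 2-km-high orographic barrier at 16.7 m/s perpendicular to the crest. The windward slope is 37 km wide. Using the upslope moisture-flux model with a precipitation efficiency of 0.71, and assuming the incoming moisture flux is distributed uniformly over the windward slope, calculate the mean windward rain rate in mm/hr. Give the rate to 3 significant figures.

Incoming column moisture flux per unit ridge length: F = V × PW = 16.7 × 65 = 1085.5 mm·m/s.
Spread over the 37 km slope with efficiency ε = 0.71: R = ε·F/W = 0.71 × 1085.5 / 37000 m = 2.083e-02 mm/s.
R = 2.083e-02 × 3600 = 75.0 mm/hr.

R ≈ 75.0 mm/hr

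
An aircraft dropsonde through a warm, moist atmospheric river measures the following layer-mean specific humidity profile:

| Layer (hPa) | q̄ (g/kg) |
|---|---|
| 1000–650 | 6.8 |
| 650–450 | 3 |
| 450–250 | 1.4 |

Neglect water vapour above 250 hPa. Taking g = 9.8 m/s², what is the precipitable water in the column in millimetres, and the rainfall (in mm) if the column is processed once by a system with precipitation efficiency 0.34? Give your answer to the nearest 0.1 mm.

Precipitable water is the column-integrated vapour mass per unit area: PW = (1/g) Σ q̄ Δp, with q in kg/kg and Δp in Pa (1 kg/m² of water = 1 mm).
Layer 1000–650 hPa: Δp = 350 hPa = 35000 Pa, q̄ = 0.0068 kg/kg → 0.0068 × 35000 / 9.8 = 24.29 mm
Layer 650–450 hPa: Δp = 200 hPa = 20000 Pa, q̄ = 0.003 kg/kg → 0.003 × 20000 / 9.8 = 6.12 mm
Layer 450–250 hPa: Δp = 200 hPa = 20000 Pa, q̄ = 0.0014 kg/kg → 0.0014 × 20000 / 9.8 = 2.86 mm
PW = 24.29 + 6.12 + 2.86 = 33.27 ≈ 33.3 mm.
Rainfall = ε × PW = 0.34 × 33.3 = 11.3 mm.

PW ≈ 33.3 mm; rainfall ≈ 11.3 mm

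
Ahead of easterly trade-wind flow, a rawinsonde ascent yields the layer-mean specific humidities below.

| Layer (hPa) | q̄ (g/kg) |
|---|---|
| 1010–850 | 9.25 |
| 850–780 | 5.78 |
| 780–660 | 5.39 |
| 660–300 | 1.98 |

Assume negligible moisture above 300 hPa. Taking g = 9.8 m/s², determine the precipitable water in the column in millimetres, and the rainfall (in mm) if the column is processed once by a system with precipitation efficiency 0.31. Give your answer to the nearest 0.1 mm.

Precipitable water is the column-integrated vapour mass per unit area: PW = (1/g) Σ q̄ Δp, with q in kg/kg and Δp in Pa (1 kg/m² of water = 1 mm).
Layer 1010–850 hPa: Δp = 160 hPa = 16000 Pa, q̄ = 0.00925 kg/kg → 0.00925 × 16000 / 9.8 = 15.10 mm
Layer 850–780 hPa: Δp = 70 hPa = 7000 Pa, q̄ = 0.00578 kg/kg → 0.00578 × 7000 / 9.8 = 4.13 mm
Layer 780–660 hPa: Δp = 120 hPa = 12000 Pa, q̄ = 0.00539 kg/kg → 0.00539 × 12000 / 9.8 = 6.60 mm
Layer 660–300 hPa: Δp = 360 hPa = 36000 Pa, q̄ = 0.00198 kg/kg → 0.00198 × 36000 / 9.8 = 7.27 mm
PW = 15.10 + 4.13 + 6.60 + 7.27 = 33.10 ≈ 33.1 mm.
Rainfall = ε × PW = 0.31 × 33.1 = 10.3 mm.

PW ≈ 33.1 mm; rainfall ≈ 10.3 mm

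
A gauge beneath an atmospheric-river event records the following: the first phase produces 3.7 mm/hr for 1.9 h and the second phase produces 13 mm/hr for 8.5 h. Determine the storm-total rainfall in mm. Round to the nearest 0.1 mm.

total ≈ 117.5 mm

Total = Σ Rᵢ Δtᵢ = 3.7 × 1.9 + 13 × 8.5
      = 7.03 + 110.5 = 117.5 mm.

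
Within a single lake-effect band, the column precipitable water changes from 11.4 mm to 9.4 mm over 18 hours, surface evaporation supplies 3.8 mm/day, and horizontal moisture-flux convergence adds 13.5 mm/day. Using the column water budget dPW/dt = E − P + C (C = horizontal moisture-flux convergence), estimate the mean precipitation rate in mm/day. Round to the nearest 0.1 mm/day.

dPW/dt = (9.4 − 11.4) mm / (18/24 day) = -2.667 mm/day.
P = E + C − dPW/dt = 3.8 + (13.5) − (-2.667) = 20.0 mm/day.

P ≈ 20.0 mm/day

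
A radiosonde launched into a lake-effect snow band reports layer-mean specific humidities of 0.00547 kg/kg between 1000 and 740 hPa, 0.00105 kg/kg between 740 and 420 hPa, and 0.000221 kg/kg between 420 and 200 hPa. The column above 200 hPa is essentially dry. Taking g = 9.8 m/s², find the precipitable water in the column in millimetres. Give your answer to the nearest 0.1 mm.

Precipitable water is the column-integrated vapour mass per unit area: PW = (1/g) Σ q̄ Δp, with q in kg/kg and Δp in Pa (1 kg/m² of water = 1 mm).
Layer 1000–740 hPa: Δp = 260 hPa = 26000 Pa, q̄ = 0.00547 kg/kg → 0.00547 × 26000 / 9.8 = 14.51 mm
Layer 740–420 hPa: Δp = 320 hPa = 32000 Pa, q̄ = 0.00105 kg/kg → 0.00105 × 32000 / 9.8 = 3.43 mm
Layer 420–200 hPa: Δp = 220 hPa = 22000 Pa, q̄ = 0.000221 kg/kg → 0.000221 × 22000 / 9.8 = 0.50 mm
PW = 14.51 + 3.43 + 0.50 = 18.44 ≈ 18.4 mm.

PW ≈ 18.4 mm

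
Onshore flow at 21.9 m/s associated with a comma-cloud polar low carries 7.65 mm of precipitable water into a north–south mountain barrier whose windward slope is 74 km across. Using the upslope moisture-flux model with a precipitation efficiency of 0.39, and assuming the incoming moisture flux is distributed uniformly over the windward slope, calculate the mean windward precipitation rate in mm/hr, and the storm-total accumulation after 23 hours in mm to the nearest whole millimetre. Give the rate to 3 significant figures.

Incoming column moisture flux per unit ridge length: F = V × PW = 21.9 × 7.65 = 167.535 mm·m/s.
Spread over the 74 km slope with efficiency ε = 0.39: R = ε·F/W = 0.39 × 167.535 / 74000 m = 8.830e-04 mm/s.
R = 8.830e-04 × 3600 = 3.18 mm/hr.
Over 23 h: total = 3.18 × 23 = 73.14 ≈ 73 mm.

R ≈ 3.18 mm/hr; total ≈ 73 mm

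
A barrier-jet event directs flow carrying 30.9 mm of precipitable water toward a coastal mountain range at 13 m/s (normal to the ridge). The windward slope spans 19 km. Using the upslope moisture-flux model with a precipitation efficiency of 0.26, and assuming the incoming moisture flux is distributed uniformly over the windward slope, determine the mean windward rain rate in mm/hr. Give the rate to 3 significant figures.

Incoming column moisture flux per unit ridge length: F = V × PW = 13 × 30.9 = 401.7 mm·m/s.
Spread over the 19 km slope with efficiency ε = 0.26: R = ε·F/W = 0.26 × 401.7 / 19000 m = 5.497e-03 mm/s.
R = 5.497e-03 × 3600 = 19.8 mm/hr.

R ≈ 19.8 mm/hr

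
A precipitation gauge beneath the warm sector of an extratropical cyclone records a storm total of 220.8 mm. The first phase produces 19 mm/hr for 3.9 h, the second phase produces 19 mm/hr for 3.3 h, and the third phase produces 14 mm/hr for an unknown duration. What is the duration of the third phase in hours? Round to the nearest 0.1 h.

Known phases: 19 × 3.9 + 19 × 3.3 = 74.1 + 62.7 = 136.8 mm.
Remaining depth = 220.8 − 136.8 = 84 mm.
Duration = 84 / 14 = 6.0 h.

duration ≈ 6.0 h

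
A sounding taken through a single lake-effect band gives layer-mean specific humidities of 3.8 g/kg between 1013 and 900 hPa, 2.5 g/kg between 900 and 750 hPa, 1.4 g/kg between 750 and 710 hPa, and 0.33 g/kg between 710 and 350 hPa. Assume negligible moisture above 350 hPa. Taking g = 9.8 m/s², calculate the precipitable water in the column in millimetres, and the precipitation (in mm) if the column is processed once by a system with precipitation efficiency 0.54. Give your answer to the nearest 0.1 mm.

PW ≈ 10.0 mm; precipitation ≈ 5.4 mm

Precipitable water is the column-integrated vapour mass per unit area: PW = (1/g) Σ q̄ Δp, with q in kg/kg and Δp in Pa (1 kg/m² of water = 1 mm).
Layer 1013–900 hPa: Δp = 113 hPa = 11300 Pa, q̄ = 0.0038 kg/kg → 0.0038 × 11300 / 9.8 = 4.38 mm
Layer 900–750 hPa: Δp = 150 hPa = 15000 Pa, q̄ = 0.0025 kg/kg → 0.0025 × 15000 / 9.8 = 3.83 mm
Layer 750–710 hPa: Δp = 40 hPa = 4000 Pa, q̄ = 0.0014 kg/kg → 0.0014 × 4000 / 9.8 = 0.57 mm
Layer 710–350 hPa: Δp = 360 hPa = 36000 Pa, q̄ = 0.00033 kg/kg → 0.00033 × 36000 / 9.8 = 1.21 mm
PW = 4.38 + 3.83 + 0.57 + 1.21 = 9.99 ≈ 10.0 mm.
Precipitation = ε × PW = 0.54 × 10.0 = 5.4 mm.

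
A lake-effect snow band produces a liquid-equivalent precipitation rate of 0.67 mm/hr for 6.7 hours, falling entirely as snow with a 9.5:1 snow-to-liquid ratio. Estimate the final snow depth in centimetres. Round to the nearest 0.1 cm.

snow depth ≈ 4.3 cm

Liquid-equivalent depth = 0.67 × 6.7 = 4.489 mm.
Snow depth = 4.489 mm × 9.5 = 42.6455 mm = 4.3 cm.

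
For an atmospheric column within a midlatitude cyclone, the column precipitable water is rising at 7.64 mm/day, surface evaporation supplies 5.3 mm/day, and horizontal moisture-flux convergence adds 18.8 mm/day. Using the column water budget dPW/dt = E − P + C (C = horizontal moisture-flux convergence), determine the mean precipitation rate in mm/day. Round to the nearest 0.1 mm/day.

dPW/dt = +7.64 mm/day.
P = E + C − dPW/dt = 5.3 + (18.8) − (+7.64) = 16.5 mm/day.

P ≈ 16.5 mm/day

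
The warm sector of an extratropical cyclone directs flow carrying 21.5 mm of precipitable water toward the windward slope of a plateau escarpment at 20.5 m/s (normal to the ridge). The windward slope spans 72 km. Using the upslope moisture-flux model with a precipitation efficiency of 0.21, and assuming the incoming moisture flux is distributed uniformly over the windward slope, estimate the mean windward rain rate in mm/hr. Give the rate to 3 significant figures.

Incoming column moisture flux per unit ridge length: F = V × PW = 20.5 × 21.5 = 440.75 mm·m/s.
Spread over the 72 km slope with efficiency ε = 0.21: R = ε·F/W = 0.21 × 440.75 / 72000 m = 1.286e-03 mm/s.
R = 1.286e-03 × 3600 = 4.63 mm/hr.

R ≈ 4.63 mm/hr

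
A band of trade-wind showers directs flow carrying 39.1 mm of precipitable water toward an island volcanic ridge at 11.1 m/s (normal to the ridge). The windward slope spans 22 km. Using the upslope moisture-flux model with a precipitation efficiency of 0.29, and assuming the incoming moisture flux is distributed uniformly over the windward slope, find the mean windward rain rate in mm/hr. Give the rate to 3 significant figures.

Incoming column moisture flux per unit ridge length: F = V × PW = 11.1 × 39.1 = 434.01 mm·m/s.
Spread over the 22 km slope with efficiency ε = 0.29: R = ε·F/W = 0.29 × 434.01 / 22000 m = 5.721e-03 mm/s.
R = 5.721e-03 × 3600 = 20.6 mm/hr.

R ≈ 20.6 mm/hr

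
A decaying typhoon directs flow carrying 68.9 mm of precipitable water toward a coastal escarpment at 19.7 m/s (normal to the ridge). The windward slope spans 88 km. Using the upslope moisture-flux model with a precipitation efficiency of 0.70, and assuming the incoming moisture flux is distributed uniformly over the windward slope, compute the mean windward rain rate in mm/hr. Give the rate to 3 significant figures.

R ≈ 38.9 mm/hr

Incoming column moisture flux per unit ridge length: F = V × PW = 19.7 × 68.9 = 1357.33 mm·m/s.
Spread over the 88 km slope with efficiency ε = 0.70: R = ε·F/W = 0.70 × 1357.33 / 88000 m = 1.080e-02 mm/s.
R = 1.080e-02 × 3600 = 38.9 mm/hr.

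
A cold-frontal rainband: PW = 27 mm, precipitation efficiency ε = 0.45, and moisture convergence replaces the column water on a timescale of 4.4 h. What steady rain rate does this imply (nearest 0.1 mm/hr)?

R ≈ 2.8 mm/hr

Each overturning extracts ε × PW = 0.45 × 27 = 12.15 mm.
Rate = ε·PW / τ = 12.15 / 4.4 h = 2.8 mm/hr.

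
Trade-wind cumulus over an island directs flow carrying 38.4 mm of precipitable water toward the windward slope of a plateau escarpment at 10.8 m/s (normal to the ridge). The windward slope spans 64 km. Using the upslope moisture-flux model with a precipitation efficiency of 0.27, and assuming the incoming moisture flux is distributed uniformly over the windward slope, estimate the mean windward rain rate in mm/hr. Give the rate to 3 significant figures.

Incoming column moisture flux per unit ridge length: F = V × PW = 10.8 × 38.4 = 414.72 mm·m/s.
Spread over the 64 km slope with efficiency ε = 0.27: R = ε·F/W = 0.27 × 414.72 / 64000 m = 1.750e-03 mm/s.
R = 1.750e-03 × 3600 = 6.30 mm/hr.

R ≈ 6.30 mm/hr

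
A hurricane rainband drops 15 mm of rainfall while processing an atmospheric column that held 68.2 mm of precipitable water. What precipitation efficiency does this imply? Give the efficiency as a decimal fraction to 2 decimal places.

ε = rainfall / PW = 15 / 68.2 = 0.22.

ε ≈ 0.22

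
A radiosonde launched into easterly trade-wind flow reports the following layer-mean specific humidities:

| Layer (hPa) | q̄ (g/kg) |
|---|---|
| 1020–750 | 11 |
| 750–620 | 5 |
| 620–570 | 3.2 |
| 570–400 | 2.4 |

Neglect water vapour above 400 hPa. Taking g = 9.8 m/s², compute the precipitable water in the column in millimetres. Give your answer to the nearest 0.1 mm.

PW ≈ 42.7 mm

Precipitable water is the column-integrated vapour mass per unit area: PW = (1/g) Σ q̄ Δp, with q in kg/kg and Δp in Pa (1 kg/m² of water = 1 mm).
Layer 1020–750 hPa: Δp = 270 hPa = 27000 Pa, q̄ = 0.011 kg/kg → 0.011 × 27000 / 9.8 = 30.31 mm
Layer 750–620 hPa: Δp = 130 hPa = 13000 Pa, q̄ = 0.005 kg/kg → 0.005 × 13000 / 9.8 = 6.63 mm
Layer 620–570 hPa: Δp = 50 hPa = 5000 Pa, q̄ = 0.0032 kg/kg → 0.0032 × 5000 / 9.8 = 1.63 mm
Layer 570–400 hPa: Δp = 170 hPa = 17000 Pa, q̄ = 0.0024 kg/kg → 0.0024 × 17000 / 9.8 = 4.16 mm
PW = 30.31 + 6.63 + 1.63 + 4.16 = 42.73 ≈ 42.7 mm.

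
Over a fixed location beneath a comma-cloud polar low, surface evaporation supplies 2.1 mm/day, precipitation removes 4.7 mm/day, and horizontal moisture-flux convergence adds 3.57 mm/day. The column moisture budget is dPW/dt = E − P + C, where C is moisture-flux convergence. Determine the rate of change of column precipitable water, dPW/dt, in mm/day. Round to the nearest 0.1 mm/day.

dPW/dt = E − P + C = 2.1 − 4.7 + (3.57) = 1.0 mm/day.

dPW/dt ≈ 1.0 mm/day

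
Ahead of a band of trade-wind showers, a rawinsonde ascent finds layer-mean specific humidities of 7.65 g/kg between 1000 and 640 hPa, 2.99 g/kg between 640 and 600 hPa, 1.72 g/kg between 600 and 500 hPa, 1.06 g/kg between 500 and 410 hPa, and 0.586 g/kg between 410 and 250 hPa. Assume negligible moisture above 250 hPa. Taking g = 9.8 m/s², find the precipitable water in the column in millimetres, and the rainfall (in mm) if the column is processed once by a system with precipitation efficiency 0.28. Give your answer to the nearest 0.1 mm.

Precipitable water is the column-integrated vapour mass per unit area: PW = (1/g) Σ q̄ Δp, with q in kg/kg and Δp in Pa (1 kg/m² of water = 1 mm).
Layer 1000–640 hPa: Δp = 360 hPa = 36000 Pa, q̄ = 0.00765 kg/kg → 0.00765 × 36000 / 9.8 = 28.10 mm
Layer 640–600 hPa: Δp = 40 hPa = 4000 Pa, q̄ = 0.00299 kg/kg → 0.00299 × 4000 / 9.8 = 1.22 mm
Layer 600–500 hPa: Δp = 100 hPa = 10000 Pa, q̄ = 0.00172 kg/kg → 0.00172 × 10000 / 9.8 = 1.76 mm
Layer 500–410 hPa: Δp = 90 hPa = 9000 Pa, q̄ = 0.00106 kg/kg → 0.00106 × 9000 / 9.8 = 0.97 mm
Layer 410–250 hPa: Δp = 160 hPa = 16000 Pa, q̄ = 0.000586 kg/kg → 0.000586 × 16000 / 9.8 = 0.96 mm
PW = 28.10 + 1.22 + 1.76 + 0.97 + 0.96 = 33.01 ≈ 33.0 mm.
Rainfall = ε × PW = 0.28 × 33.0 = 9.2 mm.

PW ≈ 33.0 mm; rainfall ≈ 9.2 mm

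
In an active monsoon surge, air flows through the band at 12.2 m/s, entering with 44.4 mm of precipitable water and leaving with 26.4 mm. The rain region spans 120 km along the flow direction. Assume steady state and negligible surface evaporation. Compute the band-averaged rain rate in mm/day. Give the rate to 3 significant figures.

Column moisture flux per unit crosswind length is F = V × PW.
Inflow: F_in = 12.2 × 44.4 = 541.68 mm·m/s
Outflow: F_out = 12.2 × 26.4 = 322.08 mm·m/s
Steady-state rate R = (F_in − F_out)/L = (541.68 − 322.08) / 120000 m = 1.830e-03 mm/s.
R = 1.830e-03 × 3600 × 24 = 158 mm/day.

R ≈ 158 mm/day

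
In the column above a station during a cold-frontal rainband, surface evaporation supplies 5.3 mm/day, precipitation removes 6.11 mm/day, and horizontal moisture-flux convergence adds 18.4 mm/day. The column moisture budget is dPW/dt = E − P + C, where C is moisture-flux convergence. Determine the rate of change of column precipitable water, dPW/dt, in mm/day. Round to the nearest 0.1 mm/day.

dPW/dt ≈ 17.6 mm/day

dPW/dt = E − P + C = 5.3 − 6.11 + (18.4) = 17.6 mm/day.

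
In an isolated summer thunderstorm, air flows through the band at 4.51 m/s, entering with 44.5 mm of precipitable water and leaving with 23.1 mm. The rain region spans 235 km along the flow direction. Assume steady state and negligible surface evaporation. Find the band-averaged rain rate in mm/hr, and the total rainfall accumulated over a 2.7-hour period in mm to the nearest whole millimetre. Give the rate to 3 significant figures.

Column moisture flux per unit crosswind length is F = V × PW.
Inflow: F_in = 4.51 × 44.5 = 200.695 mm·m/s
Outflow: F_out = 4.51 × 23.1 = 104.181 mm·m/s
Steady-state rate R = (F_in − F_out)/L = (200.695 − 104.181) / 235000 m = 4.107e-04 mm/s.
R = 4.107e-04 × 3600 = 1.48 mm/hr.
Over 2.7 h: total = 1.48 × 2.7 = 3.996 ≈ 4 mm.

R ≈ 1.48 mm/hr; total ≈ 4 mm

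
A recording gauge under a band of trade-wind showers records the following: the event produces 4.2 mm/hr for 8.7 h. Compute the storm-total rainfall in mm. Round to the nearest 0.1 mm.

Total = Σ Rᵢ Δtᵢ = 4.2 × 8.7
      = 36.54 = 36.5 mm.

total ≈ 36.5 mm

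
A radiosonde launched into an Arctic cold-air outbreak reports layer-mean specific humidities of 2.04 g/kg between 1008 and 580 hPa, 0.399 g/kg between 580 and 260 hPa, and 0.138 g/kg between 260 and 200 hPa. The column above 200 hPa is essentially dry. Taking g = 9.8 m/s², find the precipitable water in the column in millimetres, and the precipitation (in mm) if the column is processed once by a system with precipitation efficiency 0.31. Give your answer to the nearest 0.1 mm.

Precipitable water is the column-integrated vapour mass per unit area: PW = (1/g) Σ q̄ Δp, with q in kg/kg and Δp in Pa (1 kg/m² of water = 1 mm).
Layer 1008–580 hPa: Δp = 428 hPa = 42800 Pa, q̄ = 0.00204 kg/kg → 0.00204 × 42800 / 9.8 = 8.91 mm
Layer 580–260 hPa: Δp = 320 hPa = 32000 Pa, q̄ = 0.000399 kg/kg → 0.000399 × 32000 / 9.8 = 1.30 mm
Layer 260–200 hPa: Δp = 60 hPa = 6000 Pa, q̄ = 0.000138 kg/kg → 0.000138 × 6000 / 9.8 = 0.08 mm
PW = 8.91 + 1.30 + 0.08 = 10.29 ≈ 10.3 mm.
Precipitation = ε × PW = 0.31 × 10.3 = 3.2 mm.

PW ≈ 10.3 mm; precipitation ≈ 3.2 mm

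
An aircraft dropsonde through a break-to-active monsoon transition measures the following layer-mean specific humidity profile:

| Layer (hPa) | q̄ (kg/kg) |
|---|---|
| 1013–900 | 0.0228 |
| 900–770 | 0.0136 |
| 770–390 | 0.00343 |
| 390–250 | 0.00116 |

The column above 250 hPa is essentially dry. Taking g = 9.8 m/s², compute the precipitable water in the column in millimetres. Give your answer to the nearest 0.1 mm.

PW ≈ 59.3 mm

Precipitable water is the column-integrated vapour mass per unit area: PW = (1/g) Σ q̄ Δp, with q in kg/kg and Δp in Pa (1 kg/m² of water = 1 mm).
Layer 1013–900 hPa: Δp = 113 hPa = 11300 Pa, q̄ = 0.0228 kg/kg → 0.0228 × 11300 / 9.8 = 26.29 mm
Layer 900–770 hPa: Δp = 130 hPa = 13000 Pa, q̄ = 0.0136 kg/kg → 0.0136 × 13000 / 9.8 = 18.04 mm
Layer 770–390 hPa: Δp = 380 hPa = 38000 Pa, q̄ = 0.00343 kg/kg → 0.00343 × 38000 / 9.8 = 13.30 mm
Layer 390–250 hPa: Δp = 140 hPa = 14000 Pa, q̄ = 0.00116 kg/kg → 0.00116 × 14000 / 9.8 = 1.66 mm
PW = 26.29 + 18.04 + 13.30 + 1.66 = 59.29 ≈ 59.3 mm.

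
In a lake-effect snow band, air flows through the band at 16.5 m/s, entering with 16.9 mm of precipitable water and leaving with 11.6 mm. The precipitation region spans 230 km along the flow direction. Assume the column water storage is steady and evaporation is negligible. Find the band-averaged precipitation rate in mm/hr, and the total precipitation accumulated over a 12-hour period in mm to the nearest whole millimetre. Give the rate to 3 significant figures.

R ≈ 1.37 mm/hr; total ≈ 16 mm

Column moisture flux per unit crosswind length is F = V × PW.
Inflow: F_in = 16.5 × 16.9 = 278.85 mm·m/s
Outflow: F_out = 16.5 × 11.6 = 191.4 mm·m/s
Steady-state rate R = (F_in − F_out)/L = (278.85 − 191.4) / 230000 m = 3.802e-04 mm/s.
R = 3.802e-04 × 3600 = 1.37 mm/hr.
Over 12 h: total = 1.37 × 12 = 16.44 ≈ 16 mm.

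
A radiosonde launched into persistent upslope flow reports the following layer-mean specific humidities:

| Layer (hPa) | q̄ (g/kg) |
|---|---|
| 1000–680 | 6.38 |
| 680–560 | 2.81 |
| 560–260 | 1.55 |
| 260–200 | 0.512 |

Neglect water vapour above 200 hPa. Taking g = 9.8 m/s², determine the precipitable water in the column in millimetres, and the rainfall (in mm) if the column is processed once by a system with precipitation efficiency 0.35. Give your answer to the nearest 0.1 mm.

PW ≈ 29.3 mm; rainfall ≈ 10.3 mm

Precipitable water is the column-integrated vapour mass per unit area: PW = (1/g) Σ q̄ Δp, with q in kg/kg and Δp in Pa (1 kg/m² of water = 1 mm).
Layer 1000–680 hPa: Δp = 320 hPa = 32000 Pa, q̄ = 0.00638 kg/kg → 0.00638 × 32000 / 9.8 = 20.83 mm
Layer 680–560 hPa: Δp = 120 hPa = 12000 Pa, q̄ = 0.00281 kg/kg → 0.00281 × 12000 / 9.8 = 3.44 mm
Layer 560–260 hPa: Δp = 300 hPa = 30000 Pa, q̄ = 0.00155 kg/kg → 0.00155 × 30000 / 9.8 = 4.74 mm
Layer 260–200 hPa: Δp = 60 hPa = 6000 Pa, q̄ = 0.000512 kg/kg → 0.000512 × 6000 / 9.8 = 0.31 mm
PW = 20.83 + 3.44 + 4.74 + 0.31 = 29.32 ≈ 29.3 mm.
Rainfall = ε × PW = 0.35 × 29.3 = 10.3 mm.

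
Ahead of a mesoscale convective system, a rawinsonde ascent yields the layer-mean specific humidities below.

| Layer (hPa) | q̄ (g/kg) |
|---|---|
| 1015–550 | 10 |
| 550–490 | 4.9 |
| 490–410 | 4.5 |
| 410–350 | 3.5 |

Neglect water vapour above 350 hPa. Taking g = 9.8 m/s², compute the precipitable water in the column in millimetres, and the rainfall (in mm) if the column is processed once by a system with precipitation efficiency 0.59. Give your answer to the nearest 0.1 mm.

Precipitable water is the column-integrated vapour mass per unit area: PW = (1/g) Σ q̄ Δp, with q in kg/kg and Δp in Pa (1 kg/m² of water = 1 mm).
Layer 1015–550 hPa: Δp = 465 hPa = 46500 Pa, q̄ = 0.01 kg/kg → 0.01 × 46500 / 9.8 = 47.45 mm
Layer 550–490 hPa: Δp = 60 hPa = 6000 Pa, q̄ = 0.0049 kg/kg → 0.0049 × 6000 / 9.8 = 3.00 mm
Layer 490–410 hPa: Δp = 80 hPa = 8000 Pa, q̄ = 0.0045 kg/kg → 0.0045 × 8000 / 9.8 = 3.67 mm
Layer 410–350 hPa: Δp = 60 hPa = 6000 Pa, q̄ = 0.0035 kg/kg → 0.0035 × 6000 / 9.8 = 2.14 mm
PW = 47.45 + 3.00 + 3.67 + 2.14 = 56.26 ≈ 56.3 mm.
Rainfall = ε × PW = 0.59 × 56.3 = 33.2 mm.

PW ≈ 56.3 mm; rainfall ≈ 33.2 mm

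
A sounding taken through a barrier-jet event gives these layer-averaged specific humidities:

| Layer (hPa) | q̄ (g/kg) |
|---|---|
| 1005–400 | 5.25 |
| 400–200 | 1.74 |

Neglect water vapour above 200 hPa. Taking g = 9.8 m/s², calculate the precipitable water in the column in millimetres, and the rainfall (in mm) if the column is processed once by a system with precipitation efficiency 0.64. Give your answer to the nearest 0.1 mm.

Precipitable water is the column-integrated vapour mass per unit area: PW = (1/g) Σ q̄ Δp, with q in kg/kg and Δp in Pa (1 kg/m² of water = 1 mm).
Layer 1005–400 hPa: Δp = 605 hPa = 60500 Pa, q̄ = 0.00525 kg/kg → 0.00525 × 60500 / 9.8 = 32.41 mm
Layer 400–200 hPa: Δp = 200 hPa = 20000 Pa, q̄ = 0.00174 kg/kg → 0.00174 × 20000 / 9.8 = 3.55 mm
PW = 32.41 + 3.55 = 35.96 ≈ 36.0 mm.
Rainfall = ε × PW = 0.64 × 36.0 = 23.0 mm.

PW ≈ 36.0 mm; rainfall ≈ 23.0 mm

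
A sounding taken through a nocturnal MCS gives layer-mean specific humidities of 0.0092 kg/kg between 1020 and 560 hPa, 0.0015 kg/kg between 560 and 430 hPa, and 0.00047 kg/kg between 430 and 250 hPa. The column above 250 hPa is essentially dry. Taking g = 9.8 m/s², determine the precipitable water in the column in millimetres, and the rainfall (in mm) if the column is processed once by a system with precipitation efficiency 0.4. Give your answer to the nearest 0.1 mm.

Precipitable water is the column-integrated vapour mass per unit area: PW = (1/g) Σ q̄ Δp, with q in kg/kg and Δp in Pa (1 kg/m² of water = 1 mm).
Layer 1020–560 hPa: Δp = 460 hPa = 46000 Pa, q̄ = 0.0092 kg/kg → 0.0092 × 46000 / 9.8 = 43.18 mm
Layer 560–430 hPa: Δp = 130 hPa = 13000 Pa, q̄ = 0.0015 kg/kg → 0.0015 × 13000 / 9.8 = 1.99 mm
Layer 430–250 hPa: Δp = 180 hPa = 18000 Pa, q̄ = 0.00047 kg/kg → 0.00047 × 18000 / 9.8 = 0.86 mm
PW = 43.18 + 1.99 + 0.86 = 46.03 ≈ 46.0 mm.
Rainfall = ε × PW = 0.4 × 46.0 = 18.4 mm.

PW ≈ 46.0 mm; rainfall ≈ 18.4 mm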